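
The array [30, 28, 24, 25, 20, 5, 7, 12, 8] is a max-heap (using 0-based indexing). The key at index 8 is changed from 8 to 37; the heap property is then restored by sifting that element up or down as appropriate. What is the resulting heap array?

[37, 30, 24, 28, 20, 5, 7, 12, 25]

set index 8 from 8 to 37 → [30, 28, 24, 25, 20, 5, 7, 12, 37]
37 > parent 25 at index 3, swap → [30, 28, 24, 37, 20, 5, 7, 12, 25]
37 > parent 28 at index 1, swap → [30, 37, 24, 28, 20, 5, 7, 12, 25]
37 > parent 30 at index 0, swap → [37, 30, 24, 28, 20, 5, 7, 12, 25]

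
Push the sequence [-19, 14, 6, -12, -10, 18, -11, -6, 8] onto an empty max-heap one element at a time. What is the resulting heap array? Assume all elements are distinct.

Insert -19:
  append -19 at index 0 → [-19] (no swap needed)
Insert 14:
  append 14 at index 1 → [-19, 14]
  14 > parent -19 at index 0, swap → [14, -19]
Insert 6:
  append 6 at index 2 → [14, -19, 6] (no swap needed)
Insert -12:
  append -12 at index 3 → [14, -19, 6, -12]
  -12 > parent -19 at index 1, swap → [14, -12, 6, -19]
Insert -10:
  append -10 at index 4 → [14, -12, 6, -19, -10]
  -10 > parent -12 at index 1, swap → [14, -10, 6, -19, -12]
Insert 18:
  append 18 at index 5 → [14, -10, 6, -19, -12, 18]
  18 > parent 6 at index 2, swap → [14, -10, 18, -19, -12, 6]
  18 > parent 14 at index 0, swap → [18, -10, 14, -19, -12, 6]
Insert -11:
  append -11 at index 6 → [18, -10, 14, -19, -12, 6, -11] (no swap needed)
Insert -6:
  append -6 at index 7 → [18, -10, 14, -19, -12, 6, -11, -6]
  -6 > parent -19 at index 3, swap → [18, -10, 14, -6, -12, 6, -11, -19]
  -6 > parent -10 at index 1, swap → [18, -6, 14, -10, -12, 6, -11, -19]
Insert 8:
  append 8 at index 8 → [18, -6, 14, -10, -12, 6, -11, -19, 8]
  8 > parent -10 at index 3, swap → [18, -6, 14, 8, -12, 6, -11, -19, -10]
  8 > parent -6 at index 1, swap → [18, 8, 14, -6, -12, 6, -11, -19, -10]

[18, 8, 14, -6, -12, 6, -11, -19, -10]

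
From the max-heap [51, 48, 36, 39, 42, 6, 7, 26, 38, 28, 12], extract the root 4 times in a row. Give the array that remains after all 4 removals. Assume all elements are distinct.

[38, 28, 36, 26, 12, 6, 7]

extract-max #1 returns 51:
  remove root 51; move last element 12 to root → [12, 48, 36, 39, 42, 6, 7, 26, 38, 28]
  12 vs larger child 48 at index 1, swap → [48, 12, 36, 39, 42, 6, 7, 26, 38, 28]
  12 vs larger child 42 at index 4, swap → [48, 42, 36, 39, 12, 6, 7, 26, 38, 28]
  12 vs only child 28 at index 9, swap → [48, 42, 36, 39, 28, 6, 7, 26, 38, 12]
extract-max #2 returns 48:
  remove root 48; move last element 12 to root → [12, 42, 36, 39, 28, 6, 7, 26, 38]
  12 vs larger child 42 at index 1, swap → [42, 12, 36, 39, 28, 6, 7, 26, 38]
  12 vs larger child 39 at index 3, swap → [42, 39, 36, 12, 28, 6, 7, 26, 38]
  12 vs larger child 38 at index 8, swap → [42, 39, 36, 38, 28, 6, 7, 26, 12]
extract-max #3 returns 42:
  remove root 42; move last element 12 to root → [12, 39, 36, 38, 28, 6, 7, 26]
  12 vs larger child 39 at index 1, swap → [39, 12, 36, 38, 28, 6, 7, 26]
  12 vs larger child 38 at index 3, swap → [39, 38, 36, 12, 28, 6, 7, 26]
  12 vs only child 26 at index 7, swap → [39, 38, 36, 26, 28, 6, 7, 12]
extract-max #4 returns 39:
  remove root 39; move last element 12 to root → [12, 38, 36, 26, 28, 6, 7]
  12 vs larger child 38 at index 1, swap → [38, 12, 36, 26, 28, 6, 7]
  12 vs larger child 28 at index 4, swap → [38, 28, 36, 26, 12, 6, 7]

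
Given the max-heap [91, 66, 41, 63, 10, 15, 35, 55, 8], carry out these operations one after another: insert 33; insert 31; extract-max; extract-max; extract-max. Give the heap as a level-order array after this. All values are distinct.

insert 33:
  append 33 at index 9 → [91, 66, 41, 63, 10, 15, 35, 55, 8, 33]
  33 > parent 10 at index 4, swap → [91, 66, 41, 63, 33, 15, 35, 55, 8, 10]
insert 31:
  append 31 at index 10 → [91, 66, 41, 63, 33, 15, 35, 55, 8, 10, 31] (no swap needed)
extract-max → returns 91:
  remove root 91; move last element 31 to root → [31, 66, 41, 63, 33, 15, 35, 55, 8, 10]
  31 vs larger child 66 at index 1, swap → [66, 31, 41, 63, 33, 15, 35, 55, 8, 10]
  31 vs larger child 63 at index 3, swap → [66, 63, 41, 31, 33, 15, 35, 55, 8, 10]
  31 vs larger child 55 at index 7, swap → [66, 63, 41, 55, 33, 15, 35, 31, 8, 10]
extract-max → returns 66:
  remove root 66; move last element 10 to root → [10, 63, 41, 55, 33, 15, 35, 31, 8]
  10 vs larger child 63 at index 1, swap → [63, 10, 41, 55, 33, 15, 35, 31, 8]
  10 vs larger child 55 at index 3, swap → [63, 55, 41, 10, 33, 15, 35, 31, 8]
  10 vs larger child 31 at index 7, swap → [63, 55, 41, 31, 33, 15, 35, 10, 8]
extract-max → returns 63:
  remove root 63; move last element 8 to root → [8, 55, 41, 31, 33, 15, 35, 10]
  8 vs larger child 55 at index 1, swap → [55, 8, 41, 31, 33, 15, 35, 10]
  8 vs larger child 33 at index 4, swap → [55, 33, 41, 31, 8, 15, 35, 10]

[55, 33, 41, 31, 8, 15, 35, 10]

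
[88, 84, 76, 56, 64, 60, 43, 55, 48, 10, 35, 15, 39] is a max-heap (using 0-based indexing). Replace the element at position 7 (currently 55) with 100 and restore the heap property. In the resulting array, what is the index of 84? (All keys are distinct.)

set index 7 from 55 to 100 → [88, 84, 76, 56, 64, 60, 43, 100, 48, 10, 35, 15, 39]
100 > parent 56 at index 3, swap → [88, 84, 76, 100, 64, 60, 43, 56, 48, 10, 35, 15, 39]
100 > parent 84 at index 1, swap → [88, 100, 76, 84, 64, 60, 43, 56, 48, 10, 35, 15, 39]
100 > parent 88 at index 0, swap → [100, 88, 76, 84, 64, 60, 43, 56, 48, 10, 35, 15, 39]
resulting array: [100, 88, 76, 84, 64, 60, 43, 56, 48, 10, 35, 15, 39]

3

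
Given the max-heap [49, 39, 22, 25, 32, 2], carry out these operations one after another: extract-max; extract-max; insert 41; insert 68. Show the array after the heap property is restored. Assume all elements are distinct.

extract-max → returns 49:
  remove root 49; move last element 2 to root → [2, 39, 22, 25, 32]
  2 vs larger child 39 at index 1, swap → [39, 2, 22, 25, 32]
  2 vs larger child 32 at index 4, swap → [39, 32, 22, 25, 2]
extract-max → returns 39:
  remove root 39; move last element 2 to root → [2, 32, 22, 25]
  2 vs larger child 32 at index 1, swap → [32, 2, 22, 25]
  2 vs only child 25 at index 3, swap → [32, 25, 22, 2]
insert 41:
  append 41 at index 4 → [32, 25, 22, 2, 41]
  41 > parent 25 at index 1, swap → [32, 41, 22, 2, 25]
  41 > parent 32 at index 0, swap → [41, 32, 22, 2, 25]
insert 68:
  append 68 at index 5 → [41, 32, 22, 2, 25, 68]
  68 > parent 22 at index 2, swap → [41, 32, 68, 2, 25, 22]
  68 > parent 41 at index 0, swap → [68, 32, 41, 2, 25, 22]

[68, 32, 41, 2, 25, 22]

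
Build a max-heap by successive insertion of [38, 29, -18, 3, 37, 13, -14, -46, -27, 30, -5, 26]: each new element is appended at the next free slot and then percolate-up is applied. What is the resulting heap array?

Insert 38:
  append 38 at index 0 → [38] (no swap needed)
Insert 29:
  append 29 at index 1 → [38, 29] (no swap needed)
Insert -18:
  append -18 at index 2 → [38, 29, -18] (no swap needed)
Insert 3:
  append 3 at index 3 → [38, 29, -18, 3] (no swap needed)
Insert 37:
  append 37 at index 4 → [38, 29, -18, 3, 37]
  37 > parent 29 at index 1, swap → [38, 37, -18, 3, 29]
Insert 13:
  append 13 at index 5 → [38, 37, -18, 3, 29, 13]
  13 > parent -18 at index 2, swap → [38, 37, 13, 3, 29, -18]
Insert -14:
  append -14 at index 6 → [38, 37, 13, 3, 29, -18, -14] (no swap needed)
Insert -46:
  append -46 at index 7 → [38, 37, 13, 3, 29, -18, -14, -46] (no swap needed)
Insert -27:
  append -27 at index 8 → [38, 37, 13, 3, 29, -18, -14, -46, -27] (no swap needed)
Insert 30:
  append 30 at index 9 → [38, 37, 13, 3, 29, -18, -14, -46, -27, 30]
  30 > parent 29 at index 4, swap → [38, 37, 13, 3, 30, -18, -14, -46, -27, 29]
Insert -5:
  append -5 at index 10 → [38, 37, 13, 3, 30, -18, -14, -46, -27, 29, -5] (no swap needed)
Insert 26:
  append 26 at index 11 → [38, 37, 13, 3, 30, -18, -14, -46, -27, 29, -5, 26]
  26 > parent -18 at index 5, swap → [38, 37, 13, 3, 30, 26, -14, -46, -27, 29, -5, -18]
  26 > parent 13 at index 2, swap → [38, 37, 26, 3, 30, 13, -14, -46, -27, 29, -5, -18]

[38, 37, 26, 3, 30, 13, -14, -46, -27, 29, -5, -18]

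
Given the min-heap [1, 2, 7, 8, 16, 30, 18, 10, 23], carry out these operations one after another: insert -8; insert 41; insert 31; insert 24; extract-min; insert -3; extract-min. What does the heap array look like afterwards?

[1, 2, 7, 8, 16, 24, 18, 10, 23, 30, 41, 31]

insert -8:
  append -8 at index 9 → [1, 2, 7, 8, 16, 30, 18, 10, 23, -8]
  -8 < parent 16 at index 4, swap → [1, 2, 7, 8, -8, 30, 18, 10, 23, 16]
  -8 < parent 2 at index 1, swap → [1, -8, 7, 8, 2, 30, 18, 10, 23, 16]
  -8 < parent 1 at index 0, swap → [-8, 1, 7, 8, 2, 30, 18, 10, 23, 16]
insert 41:
  append 41 at index 10 → [-8, 1, 7, 8, 2, 30, 18, 10, 23, 16, 41] (no swap needed)
insert 31:
  append 31 at index 11 → [-8, 1, 7, 8, 2, 30, 18, 10, 23, 16, 41, 31] (no swap needed)
insert 24:
  append 24 at index 12 → [-8, 1, 7, 8, 2, 30, 18, 10, 23, 16, 41, 31, 24]
  24 < parent 30 at index 5, swap → [-8, 1, 7, 8, 2, 24, 18, 10, 23, 16, 41, 31, 30]
extract-min → returns -8:
  remove root -8; move last element 30 to root → [30, 1, 7, 8, 2, 24, 18, 10, 23, 16, 41, 31]
  30 vs smaller child 1 at index 1, swap → [1, 30, 7, 8, 2, 24, 18, 10, 23, 16, 41, 31]
  30 vs smaller child 2 at index 4, swap → [1, 2, 7, 8, 30, 24, 18, 10, 23, 16, 41, 31]
  30 vs smaller child 16 at index 9, swap → [1, 2, 7, 8, 16, 24, 18, 10, 23, 30, 41, 31]
insert -3:
  append -3 at index 12 → [1, 2, 7, 8, 16, 24, 18, 10, 23, 30, 41, 31, -3]
  -3 < parent 24 at index 5, swap → [1, 2, 7, 8, 16, -3, 18, 10, 23, 30, 41, 31, 24]
  -3 < parent 7 at index 2, swap → [1, 2, -3, 8, 16, 7, 18, 10, 23, 30, 41, 31, 24]
  -3 < parent 1 at index 0, swap → [-3, 2, 1, 8, 16, 7, 18, 10, 23, 30, 41, 31, 24]
extract-min → returns -3:
  remove root -3; move last element 24 to root → [24, 2, 1, 8, 16, 7, 18, 10, 23, 30, 41, 31]
  24 vs smaller child 1 at index 2, swap → [1, 2, 24, 8, 16, 7, 18, 10, 23, 30, 41, 31]
  24 vs smaller child 7 at index 5, swap → [1, 2, 7, 8, 16, 24, 18, 10, 23, 30, 41, 31]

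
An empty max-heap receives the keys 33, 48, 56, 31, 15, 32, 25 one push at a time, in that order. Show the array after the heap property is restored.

Insert 33:
  append 33 at index 0 → [33] (no swap needed)
Insert 48:
  append 48 at index 1 → [33, 48]
  48 > parent 33 at index 0, swap → [48, 33]
Insert 56:
  append 56 at index 2 → [48, 33, 56]
  56 > parent 48 at index 0, swap → [56, 33, 48]
Insert 31:
  append 31 at index 3 → [56, 33, 48, 31] (no swap needed)
Insert 15:
  append 15 at index 4 → [56, 33, 48, 31, 15] (no swap needed)
Insert 32:
  append 32 at index 5 → [56, 33, 48, 31, 15, 32] (no swap needed)
Insert 25:
  append 25 at index 6 → [56, 33, 48, 31, 15, 32, 25] (no swap needed)

[56, 33, 48, 31, 15, 32, 25]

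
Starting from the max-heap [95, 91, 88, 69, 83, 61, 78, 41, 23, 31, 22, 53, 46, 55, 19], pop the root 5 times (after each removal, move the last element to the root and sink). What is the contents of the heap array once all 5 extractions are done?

[69, 46, 61, 41, 31, 53, 55, 22, 23, 19]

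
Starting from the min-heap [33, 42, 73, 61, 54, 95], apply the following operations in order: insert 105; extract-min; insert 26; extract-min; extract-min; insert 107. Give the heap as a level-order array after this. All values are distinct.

[54, 61, 73, 95, 105, 107]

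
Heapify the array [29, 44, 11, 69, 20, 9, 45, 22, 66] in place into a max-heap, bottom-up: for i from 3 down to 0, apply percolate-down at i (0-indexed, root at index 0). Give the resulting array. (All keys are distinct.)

[69, 66, 45, 44, 20, 9, 11, 22, 29]

sift down from index 3: already satisfies heap property
sift down from index 2:
  11 vs larger child 45 at index 6, swap → [29, 44, 45, 69, 20, 9, 11, 22, 66]
sift down from index 1:
  44 vs larger child 69 at index 3, swap → [29, 69, 45, 44, 20, 9, 11, 22, 66]
  44 vs larger child 66 at index 8, swap → [29, 69, 45, 66, 20, 9, 11, 22, 44]
sift down from index 0:
  29 vs larger child 69 at index 1, swap → [69, 29, 45, 66, 20, 9, 11, 22, 44]
  29 vs larger child 66 at index 3, swap → [69, 66, 45, 29, 20, 9, 11, 22, 44]
  29 vs larger child 44 at index 8, swap → [69, 66, 45, 44, 20, 9, 11, 22, 29]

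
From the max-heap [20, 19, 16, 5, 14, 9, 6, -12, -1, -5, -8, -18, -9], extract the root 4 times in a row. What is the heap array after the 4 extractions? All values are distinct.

[9, 5, 6, -1, -5, -18, -9, -12, -8]

extract-max #1 returns 20:
  remove root 20; move last element -9 to root → [-9, 19, 16, 5, 14, 9, 6, -12, -1, -5, -8, -18]
  -9 vs larger child 19 at index 1, swap → [19, -9, 16, 5, 14, 9, 6, -12, -1, -5, -8, -18]
  -9 vs larger child 14 at index 4, swap → [19, 14, 16, 5, -9, 9, 6, -12, -1, -5, -8, -18]
  -9 vs larger child -5 at index 9, swap → [19, 14, 16, 5, -5, 9, 6, -12, -1, -9, -8, -18]
extract-max #2 returns 19:
  remove root 19; move last element -18 to root → [-18, 14, 16, 5, -5, 9, 6, -12, -1, -9, -8]
  -18 vs larger child 16 at index 2, swap → [16, 14, -18, 5, -5, 9, 6, -12, -1, -9, -8]
  -18 vs larger child 9 at index 5, swap → [16, 14, 9, 5, -5, -18, 6, -12, -1, -9, -8]
extract-max #3 returns 16:
  remove root 16; move last element -8 to root → [-8, 14, 9, 5, -5, -18, 6, -12, -1, -9]
  -8 vs larger child 14 at index 1, swap → [14, -8, 9, 5, -5, -18, 6, -12, -1, -9]
  -8 vs larger child 5 at index 3, swap → [14, 5, 9, -8, -5, -18, 6, -12, -1, -9]
  -8 vs larger child -1 at index 8, swap → [14, 5, 9, -1, -5, -18, 6, -12, -8, -9]
extract-max #4 returns 14:
  remove root 14; move last element -9 to root → [-9, 5, 9, -1, -5, -18, 6, -12, -8]
  -9 vs larger child 9 at index 2, swap → [9, 5, -9, -1, -5, -18, 6, -12, -8]
  -9 vs larger child 6 at index 6, swap → [9, 5, 6, -1, -5, -18, -9, -12, -8]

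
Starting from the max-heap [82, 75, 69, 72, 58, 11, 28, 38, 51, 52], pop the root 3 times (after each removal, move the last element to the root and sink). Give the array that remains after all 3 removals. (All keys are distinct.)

extract-max #1 returns 82:
  remove root 82; move last element 52 to root → [52, 75, 69, 72, 58, 11, 28, 38, 51]
  52 vs larger child 75 at index 1, swap → [75, 52, 69, 72, 58, 11, 28, 38, 51]
  52 vs larger child 72 at index 3, swap → [75, 72, 69, 52, 58, 11, 28, 38, 51]
extract-max #2 returns 75:
  remove root 75; move last element 51 to root → [51, 72, 69, 52, 58, 11, 28, 38]
  51 vs larger child 72 at index 1, swap → [72, 51, 69, 52, 58, 11, 28, 38]
  51 vs larger child 58 at index 4, swap → [72, 58, 69, 52, 51, 11, 28, 38]
extract-max #3 returns 72:
  remove root 72; move last element 38 to root → [38, 58, 69, 52, 51, 11, 28]
  38 vs larger child 69 at index 2, swap → [69, 58, 38, 52, 51, 11, 28]

[69, 58, 38, 52, 51, 11, 28]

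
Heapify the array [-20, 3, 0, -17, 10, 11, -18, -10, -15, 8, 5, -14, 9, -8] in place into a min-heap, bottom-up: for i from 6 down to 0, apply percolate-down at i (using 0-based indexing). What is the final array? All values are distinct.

[-20, -17, -18, -15, 5, -14, -8, -10, 3, 8, 10, 11, 9, 0]

sift down from index 6: already satisfies heap property
sift down from index 5:
  11 vs smaller child -14 at index 11, swap → [-20, 3, 0, -17, 10, -14, -18, -10, -15, 8, 5, 11, 9, -8]
sift down from index 4:
  10 vs smaller child 5 at index 10, swap → [-20, 3, 0, -17, 5, -14, -18, -10, -15, 8, 10, 11, 9, -8]
sift down from index 3: already satisfies heap property
sift down from index 2:
  0 vs smaller child -18 at index 6, swap → [-20, 3, -18, -17, 5, -14, 0, -10, -15, 8, 10, 11, 9, -8]
  0 vs only child -8 at index 13, swap → [-20, 3, -18, -17, 5, -14, -8, -10, -15, 8, 10, 11, 9, 0]
sift down from index 1:
  3 vs smaller child -17 at index 3, swap → [-20, -17, -18, 3, 5, -14, -8, -10, -15, 8, 10, 11, 9, 0]
  3 vs smaller child -15 at index 8, swap → [-20, -17, -18, -15, 5, -14, -8, -10, 3, 8, 10, 11, 9, 0]
sift down from index 0: already satisfies heap property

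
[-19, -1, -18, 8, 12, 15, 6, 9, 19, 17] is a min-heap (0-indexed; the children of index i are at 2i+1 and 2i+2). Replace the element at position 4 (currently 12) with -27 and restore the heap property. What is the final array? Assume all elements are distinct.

[-27, -19, -18, 8, -1, 15, 6, 9, 19, 17]

set index 4 from 12 to -27 → [-19, -1, -18, 8, -27, 15, 6, 9, 19, 17]
-27 < parent -1 at index 1, swap → [-19, -27, -18, 8, -1, 15, 6, 9, 19, 17]
-27 < parent -19 at index 0, swap → [-27, -19, -18, 8, -1, 15, 6, 9, 19, 17]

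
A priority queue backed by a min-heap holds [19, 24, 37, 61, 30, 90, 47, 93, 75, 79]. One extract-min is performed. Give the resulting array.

remove root 19; move last element 79 to root → [79, 24, 37, 61, 30, 90, 47, 93, 75]
79 vs smaller child 24 at index 1, swap → [24, 79, 37, 61, 30, 90, 47, 93, 75]
79 vs smaller child 30 at index 4, swap → [24, 30, 37, 61, 79, 90, 47, 93, 75]

[24, 30, 37, 61, 79, 90, 47, 93, 75]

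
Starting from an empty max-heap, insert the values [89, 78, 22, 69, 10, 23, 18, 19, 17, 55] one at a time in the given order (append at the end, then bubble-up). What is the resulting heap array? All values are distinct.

Insert 89:
  append 89 at index 0 → [89] (no swap needed)
Insert 78:
  append 78 at index 1 → [89, 78] (no swap needed)
Insert 22:
  append 22 at index 2 → [89, 78, 22] (no swap needed)
Insert 69:
  append 69 at index 3 → [89, 78, 22, 69] (no swap needed)
Insert 10:
  append 10 at index 4 → [89, 78, 22, 69, 10] (no swap needed)
Insert 23:
  append 23 at index 5 → [89, 78, 22, 69, 10, 23]
  23 > parent 22 at index 2, swap → [89, 78, 23, 69, 10, 22]
Insert 18:
  append 18 at index 6 → [89, 78, 23, 69, 10, 22, 18] (no swap needed)
Insert 19:
  append 19 at index 7 → [89, 78, 23, 69, 10, 22, 18, 19] (no swap needed)
Insert 17:
  append 17 at index 8 → [89, 78, 23, 69, 10, 22, 18, 19, 17] (no swap needed)
Insert 55:
  append 55 at index 9 → [89, 78, 23, 69, 10, 22, 18, 19, 17, 55]
  55 > parent 10 at index 4, swap → [89, 78, 23, 69, 55, 22, 18, 19, 17, 10]

[89, 78, 23, 69, 55, 22, 18, 19, 17, 10]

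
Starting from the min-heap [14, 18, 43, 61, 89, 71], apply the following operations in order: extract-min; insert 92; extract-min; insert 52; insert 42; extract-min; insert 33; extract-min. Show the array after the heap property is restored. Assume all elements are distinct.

extract-min → returns 14:
  remove root 14; move last element 71 to root → [71, 18, 43, 61, 89]
  71 vs smaller child 18 at index 1, swap → [18, 71, 43, 61, 89]
  71 vs smaller child 61 at index 3, swap → [18, 61, 43, 71, 89]
insert 92:
  append 92 at index 5 → [18, 61, 43, 71, 89, 92] (no swap needed)
extract-min → returns 18:
  remove root 18; move last element 92 to root → [92, 61, 43, 71, 89]
  92 vs smaller child 43 at index 2, swap → [43, 61, 92, 71, 89]
insert 52:
  append 52 at index 5 → [43, 61, 92, 71, 89, 52]
  52 < parent 92 at index 2, swap → [43, 61, 52, 71, 89, 92]
insert 42:
  append 42 at index 6 → [43, 61, 52, 71, 89, 92, 42]
  42 < parent 52 at index 2, swap → [43, 61, 42, 71, 89, 92, 52]
  42 < parent 43 at index 0, swap → [42, 61, 43, 71, 89, 92, 52]
extract-min → returns 42:
  remove root 42; move last element 52 to root → [52, 61, 43, 71, 89, 92]
  52 vs smaller child 43 at index 2, swap → [43, 61, 52, 71, 89, 92]
insert 33:
  append 33 at index 6 → [43, 61, 52, 71, 89, 92, 33]
  33 < parent 52 at index 2, swap → [43, 61, 33, 71, 89, 92, 52]
  33 < parent 43 at index 0, swap → [33, 61, 43, 71, 89, 92, 52]
extract-min → returns 33:
  remove root 33; move last element 52 to root → [52, 61, 43, 71, 89, 92]
  52 vs smaller child 43 at index 2, swap → [43, 61, 52, 71, 89, 92]

[43, 61, 52, 71, 89, 92]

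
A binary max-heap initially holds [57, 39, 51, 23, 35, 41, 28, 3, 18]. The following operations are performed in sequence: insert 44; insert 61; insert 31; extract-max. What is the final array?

[57, 44, 51, 23, 39, 41, 28, 3, 18, 35, 31]

insert 44:
  append 44 at index 9 → [57, 39, 51, 23, 35, 41, 28, 3, 18, 44]
  44 > parent 35 at index 4, swap → [57, 39, 51, 23, 44, 41, 28, 3, 18, 35]
  44 > parent 39 at index 1, swap → [57, 44, 51, 23, 39, 41, 28, 3, 18, 35]
insert 61:
  append 61 at index 10 → [57, 44, 51, 23, 39, 41, 28, 3, 18, 35, 61]
  61 > parent 39 at index 4, swap → [57, 44, 51, 23, 61, 41, 28, 3, 18, 35, 39]
  61 > parent 44 at index 1, swap → [57, 61, 51, 23, 44, 41, 28, 3, 18, 35, 39]
  61 > parent 57 at index 0, swap → [61, 57, 51, 23, 44, 41, 28, 3, 18, 35, 39]
insert 31:
  append 31 at index 11 → [61, 57, 51, 23, 44, 41, 28, 3, 18, 35, 39, 31] (no swap needed)
extract-max → returns 61:
  remove root 61; move last element 31 to root → [31, 57, 51, 23, 44, 41, 28, 3, 18, 35, 39]
  31 vs larger child 57 at index 1, swap → [57, 31, 51, 23, 44, 41, 28, 3, 18, 35, 39]
  31 vs larger child 44 at index 4, swap → [57, 44, 51, 23, 31, 41, 28, 3, 18, 35, 39]
  31 vs larger child 39 at index 10, swap → [57, 44, 51, 23, 39, 41, 28, 3, 18, 35, 31]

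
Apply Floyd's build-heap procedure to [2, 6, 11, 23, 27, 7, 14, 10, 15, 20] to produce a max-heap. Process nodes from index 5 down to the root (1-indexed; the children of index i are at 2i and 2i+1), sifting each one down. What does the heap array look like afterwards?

sift down from index 5: already satisfies heap property
sift down from index 4: already satisfies heap property
sift down from index 3:
  11 vs larger child 14 at index 7, swap → [2, 6, 14, 23, 27, 7, 11, 10, 15, 20]
sift down from index 2:
  6 vs larger child 27 at index 5, swap → [2, 27, 14, 23, 6, 7, 11, 10, 15, 20]
  6 vs only child 20 at index 10, swap → [2, 27, 14, 23, 20, 7, 11, 10, 15, 6]
sift down from index 1:
  2 vs larger child 27 at index 2, swap → [27, 2, 14, 23, 20, 7, 11, 10, 15, 6]
  2 vs larger child 23 at index 4, swap → [27, 23, 14, 2, 20, 7, 11, 10, 15, 6]
  2 vs larger child 15 at index 9, swap → [27, 23, 14, 15, 20, 7, 11, 10, 2, 6]

[27, 23, 14, 15, 20, 7, 11, 10, 2, 6]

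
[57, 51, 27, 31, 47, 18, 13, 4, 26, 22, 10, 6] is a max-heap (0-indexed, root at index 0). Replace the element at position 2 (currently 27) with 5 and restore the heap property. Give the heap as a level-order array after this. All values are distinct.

[57, 51, 18, 31, 47, 6, 13, 4, 26, 22, 10, 5]

set index 2 from 27 to 5 → [57, 51, 5, 31, 47, 18, 13, 4, 26, 22, 10, 6]
5 vs larger child 18 at index 5, swap → [57, 51, 18, 31, 47, 5, 13, 4, 26, 22, 10, 6]
5 vs only child 6 at index 11, swap → [57, 51, 18, 31, 47, 6, 13, 4, 26, 22, 10, 5]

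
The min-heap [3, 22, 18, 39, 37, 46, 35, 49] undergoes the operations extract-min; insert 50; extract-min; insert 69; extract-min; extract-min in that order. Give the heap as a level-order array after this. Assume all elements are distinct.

[37, 39, 46, 49, 50, 69]

extract-min → returns 3:
  remove root 3; move last element 49 to root → [49, 22, 18, 39, 37, 46, 35]
  49 vs smaller child 18 at index 2, swap → [18, 22, 49, 39, 37, 46, 35]
  49 vs smaller child 35 at index 6, swap → [18, 22, 35, 39, 37, 46, 49]
insert 50:
  append 50 at index 7 → [18, 22, 35, 39, 37, 46, 49, 50] (no swap needed)
extract-min → returns 18:
  remove root 18; move last element 50 to root → [50, 22, 35, 39, 37, 46, 49]
  50 vs smaller child 22 at index 1, swap → [22, 50, 35, 39, 37, 46, 49]
  50 vs smaller child 37 at index 4, swap → [22, 37, 35, 39, 50, 46, 49]
insert 69:
  append 69 at index 7 → [22, 37, 35, 39, 50, 46, 49, 69] (no swap needed)
extract-min → returns 22:
  remove root 22; move last element 69 to root → [69, 37, 35, 39, 50, 46, 49]
  69 vs smaller child 35 at index 2, swap → [35, 37, 69, 39, 50, 46, 49]
  69 vs smaller child 46 at index 5, swap → [35, 37, 46, 39, 50, 69, 49]
extract-min → returns 35:
  remove root 35; move last element 49 to root → [49, 37, 46, 39, 50, 69]
  49 vs smaller child 37 at index 1, swap → [37, 49, 46, 39, 50, 69]
  49 vs smaller child 39 at index 3, swap → [37, 39, 46, 49, 50, 69]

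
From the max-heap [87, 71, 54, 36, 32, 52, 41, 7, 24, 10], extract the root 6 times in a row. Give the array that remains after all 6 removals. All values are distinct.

extract-max #1 returns 87:
  remove root 87; move last element 10 to root → [10, 71, 54, 36, 32, 52, 41, 7, 24]
  10 vs larger child 71 at index 1, swap → [71, 10, 54, 36, 32, 52, 41, 7, 24]
  10 vs larger child 36 at index 3, swap → [71, 36, 54, 10, 32, 52, 41, 7, 24]
  10 vs larger child 24 at index 8, swap → [71, 36, 54, 24, 32, 52, 41, 7, 10]
extract-max #2 returns 71:
  remove root 71; move last element 10 to root → [10, 36, 54, 24, 32, 52, 41, 7]
  10 vs larger child 54 at index 2, swap → [54, 36, 10, 24, 32, 52, 41, 7]
  10 vs larger child 52 at index 5, swap → [54, 36, 52, 24, 32, 10, 41, 7]
extract-max #3 returns 54:
  remove root 54; move last element 7 to root → [7, 36, 52, 24, 32, 10, 41]
  7 vs larger child 52 at index 2, swap → [52, 36, 7, 24, 32, 10, 41]
  7 vs larger child 41 at index 6, swap → [52, 36, 41, 24, 32, 10, 7]
extract-max #4 returns 52:
  remove root 52; move last element 7 to root → [7, 36, 41, 24, 32, 10]
  7 vs larger child 41 at index 2, swap → [41, 36, 7, 24, 32, 10]
  7 vs only child 10 at index 5, swap → [41, 36, 10, 24, 32, 7]
extract-max #5 returns 41:
  remove root 41; move last element 7 to root → [7, 36, 10, 24, 32]
  7 vs larger child 36 at index 1, swap → [36, 7, 10, 24, 32]
  7 vs larger child 32 at index 4, swap → [36, 32, 10, 24, 7]
extract-max #6 returns 36:
  remove root 36; move last element 7 to root → [7, 32, 10, 24]
  7 vs larger child 32 at index 1, swap → [32, 7, 10, 24]
  7 vs only child 24 at index 3, swap → [32, 24, 10, 7]

[32, 24, 10, 7]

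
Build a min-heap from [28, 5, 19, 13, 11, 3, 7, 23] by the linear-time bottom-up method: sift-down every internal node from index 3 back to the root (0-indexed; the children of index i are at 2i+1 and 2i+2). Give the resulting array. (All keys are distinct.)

sift down from index 3: already satisfies heap property
sift down from index 2:
  19 vs smaller child 3 at index 5, swap → [28, 5, 3, 13, 11, 19, 7, 23]
sift down from index 1: already satisfies heap property
sift down from index 0:
  28 vs smaller child 3 at index 2, swap → [3, 5, 28, 13, 11, 19, 7, 23]
  28 vs smaller child 7 at index 6, swap → [3, 5, 7, 13, 11, 19, 28, 23]

[3, 5, 7, 13, 11, 19, 28, 23]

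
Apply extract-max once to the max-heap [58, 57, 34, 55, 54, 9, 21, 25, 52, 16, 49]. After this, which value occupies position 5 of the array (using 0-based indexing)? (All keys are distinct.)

remove root 58; move last element 49 to root → [49, 57, 34, 55, 54, 9, 21, 25, 52, 16]
49 vs larger child 57 at index 1, swap → [57, 49, 34, 55, 54, 9, 21, 25, 52, 16]
49 vs larger child 55 at index 3, swap → [57, 55, 34, 49, 54, 9, 21, 25, 52, 16]
49 vs larger child 52 at index 8, swap → [57, 55, 34, 52, 54, 9, 21, 25, 49, 16]
resulting array: [57, 55, 34, 52, 54, 9, 21, 25, 49, 16]

9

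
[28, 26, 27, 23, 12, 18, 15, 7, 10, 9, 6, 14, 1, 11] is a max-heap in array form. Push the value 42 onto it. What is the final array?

[42, 26, 28, 23, 12, 18, 27, 7, 10, 9, 6, 14, 1, 11, 15]

append 42 at index 14 → [28, 26, 27, 23, 12, 18, 15, 7, 10, 9, 6, 14, 1, 11, 42]
42 > parent 15 at index 6, swap → [28, 26, 27, 23, 12, 18, 42, 7, 10, 9, 6, 14, 1, 11, 15]
42 > parent 27 at index 2, swap → [28, 26, 42, 23, 12, 18, 27, 7, 10, 9, 6, 14, 1, 11, 15]
42 > parent 28 at index 0, swap → [42, 26, 28, 23, 12, 18, 27, 7, 10, 9, 6, 14, 1, 11, 15]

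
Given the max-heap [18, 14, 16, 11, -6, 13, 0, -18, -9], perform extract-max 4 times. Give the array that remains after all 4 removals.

extract-max #1 returns 18:
  remove root 18; move last element -9 to root → [-9, 14, 16, 11, -6, 13, 0, -18]
  -9 vs larger child 16 at index 2, swap → [16, 14, -9, 11, -6, 13, 0, -18]
  -9 vs larger child 13 at index 5, swap → [16, 14, 13, 11, -6, -9, 0, -18]
extract-max #2 returns 16:
  remove root 16; move last element -18 to root → [-18, 14, 13, 11, -6, -9, 0]
  -18 vs larger child 14 at index 1, swap → [14, -18, 13, 11, -6, -9, 0]
  -18 vs larger child 11 at index 3, swap → [14, 11, 13, -18, -6, -9, 0]
extract-max #3 returns 14:
  remove root 14; move last element 0 to root → [0, 11, 13, -18, -6, -9]
  0 vs larger child 13 at index 2, swap → [13, 11, 0, -18, -6, -9]
extract-max #4 returns 13:
  remove root 13; move last element -9 to root → [-9, 11, 0, -18, -6]
  -9 vs larger child 11 at index 1, swap → [11, -9, 0, -18, -6]
  -9 vs larger child -6 at index 4, swap → [11, -6, 0, -18, -9]

[11, -6, 0, -18, -9]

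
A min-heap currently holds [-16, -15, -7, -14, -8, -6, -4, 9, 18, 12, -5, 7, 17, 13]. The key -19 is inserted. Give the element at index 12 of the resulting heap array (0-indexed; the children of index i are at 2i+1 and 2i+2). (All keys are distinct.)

append -19 at index 14 → [-16, -15, -7, -14, -8, -6, -4, 9, 18, 12, -5, 7, 17, 13, -19]
-19 < parent -4 at index 6, swap → [-16, -15, -7, -14, -8, -6, -19, 9, 18, 12, -5, 7, 17, 13, -4]
-19 < parent -7 at index 2, swap → [-16, -15, -19, -14, -8, -6, -7, 9, 18, 12, -5, 7, 17, 13, -4]
-19 < parent -16 at index 0, swap → [-19, -15, -16, -14, -8, -6, -7, 9, 18, 12, -5, 7, 17, 13, -4]
resulting array: [-19, -15, -16, -14, -8, -6, -7, 9, 18, 12, -5, 7, 17, 13, -4]

17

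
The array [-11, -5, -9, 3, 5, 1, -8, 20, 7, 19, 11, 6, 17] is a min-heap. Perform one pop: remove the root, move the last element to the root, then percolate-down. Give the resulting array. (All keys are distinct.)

remove root -11; move last element 17 to root → [17, -5, -9, 3, 5, 1, -8, 20, 7, 19, 11, 6]
17 vs smaller child -9 at index 2, swap → [-9, -5, 17, 3, 5, 1, -8, 20, 7, 19, 11, 6]
17 vs smaller child -8 at index 6, swap → [-9, -5, -8, 3, 5, 1, 17, 20, 7, 19, 11, 6]

[-9, -5, -8, 3, 5, 1, 17, 20, 7, 19, 11, 6]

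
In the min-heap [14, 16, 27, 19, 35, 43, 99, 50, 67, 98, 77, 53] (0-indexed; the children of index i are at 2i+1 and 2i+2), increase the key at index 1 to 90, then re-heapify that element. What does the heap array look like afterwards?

[14, 19, 27, 50, 35, 43, 99, 90, 67, 98, 77, 53]

set index 1 from 16 to 90 → [14, 90, 27, 19, 35, 43, 99, 50, 67, 98, 77, 53]
90 vs smaller child 19 at index 3, swap → [14, 19, 27, 90, 35, 43, 99, 50, 67, 98, 77, 53]
90 vs smaller child 50 at index 7, swap → [14, 19, 27, 50, 35, 43, 99, 90, 67, 98, 77, 53]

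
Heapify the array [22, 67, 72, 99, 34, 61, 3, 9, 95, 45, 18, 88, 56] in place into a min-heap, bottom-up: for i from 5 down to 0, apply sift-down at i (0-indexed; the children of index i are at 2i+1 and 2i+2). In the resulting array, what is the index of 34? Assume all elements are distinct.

sift down from index 5:
  61 vs smaller child 56 at index 12, swap → [22, 67, 72, 99, 34, 56, 3, 9, 95, 45, 18, 88, 61]
sift down from index 4:
  34 vs smaller child 18 at index 10, swap → [22, 67, 72, 99, 18, 56, 3, 9, 95, 45, 34, 88, 61]
sift down from index 3:
  99 vs smaller child 9 at index 7, swap → [22, 67, 72, 9, 18, 56, 3, 99, 95, 45, 34, 88, 61]
sift down from index 2:
  72 vs smaller child 3 at index 6, swap → [22, 67, 3, 9, 18, 56, 72, 99, 95, 45, 34, 88, 61]
sift down from index 1:
  67 vs smaller child 9 at index 3, swap → [22, 9, 3, 67, 18, 56, 72, 99, 95, 45, 34, 88, 61]
sift down from index 0:
  22 vs smaller child 3 at index 2, swap → [3, 9, 22, 67, 18, 56, 72, 99, 95, 45, 34, 88, 61]
resulting array: [3, 9, 22, 67, 18, 56, 72, 99, 95, 45, 34, 88, 61]

10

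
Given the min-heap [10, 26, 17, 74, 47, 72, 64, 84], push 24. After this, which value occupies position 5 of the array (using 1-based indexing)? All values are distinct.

append 24 at index 9 → [10, 26, 17, 74, 47, 72, 64, 84, 24]
24 < parent 74 at index 4, swap → [10, 26, 17, 24, 47, 72, 64, 84, 74]
24 < parent 26 at index 2, swap → [10, 24, 17, 26, 47, 72, 64, 84, 74]
resulting array: [10, 24, 17, 26, 47, 72, 64, 84, 74]

47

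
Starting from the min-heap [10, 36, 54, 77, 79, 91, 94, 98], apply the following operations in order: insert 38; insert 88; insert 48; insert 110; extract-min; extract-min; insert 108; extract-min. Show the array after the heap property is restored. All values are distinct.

[48, 77, 54, 98, 79, 91, 94, 108, 110, 88]

insert 38:
  append 38 at index 8 → [10, 36, 54, 77, 79, 91, 94, 98, 38]
  38 < parent 77 at index 3, swap → [10, 36, 54, 38, 79, 91, 94, 98, 77]
insert 88:
  append 88 at index 9 → [10, 36, 54, 38, 79, 91, 94, 98, 77, 88] (no swap needed)
insert 48:
  append 48 at index 10 → [10, 36, 54, 38, 79, 91, 94, 98, 77, 88, 48]
  48 < parent 79 at index 4, swap → [10, 36, 54, 38, 48, 91, 94, 98, 77, 88, 79]
insert 110:
  append 110 at index 11 → [10, 36, 54, 38, 48, 91, 94, 98, 77, 88, 79, 110] (no swap needed)
extract-min → returns 10:
  remove root 10; move last element 110 to root → [110, 36, 54, 38, 48, 91, 94, 98, 77, 88, 79]
  110 vs smaller child 36 at index 1, swap → [36, 110, 54, 38, 48, 91, 94, 98, 77, 88, 79]
  110 vs smaller child 38 at index 3, swap → [36, 38, 54, 110, 48, 91, 94, 98, 77, 88, 79]
  110 vs smaller child 77 at index 8, swap → [36, 38, 54, 77, 48, 91, 94, 98, 110, 88, 79]
extract-min → returns 36:
  remove root 36; move last element 79 to root → [79, 38, 54, 77, 48, 91, 94, 98, 110, 88]
  79 vs smaller child 38 at index 1, swap → [38, 79, 54, 77, 48, 91, 94, 98, 110, 88]
  79 vs smaller child 48 at index 4, swap → [38, 48, 54, 77, 79, 91, 94, 98, 110, 88]
insert 108:
  append 108 at index 10 → [38, 48, 54, 77, 79, 91, 94, 98, 110, 88, 108] (no swap needed)
extract-min → returns 38:
  remove root 38; move last element 108 to root → [108, 48, 54, 77, 79, 91, 94, 98, 110, 88]
  108 vs smaller child 48 at index 1, swap → [48, 108, 54, 77, 79, 91, 94, 98, 110, 88]
  108 vs smaller child 77 at index 3, swap → [48, 77, 54, 108, 79, 91, 94, 98, 110, 88]
  108 vs smaller child 98 at index 7, swap → [48, 77, 54, 98, 79, 91, 94, 108, 110, 88]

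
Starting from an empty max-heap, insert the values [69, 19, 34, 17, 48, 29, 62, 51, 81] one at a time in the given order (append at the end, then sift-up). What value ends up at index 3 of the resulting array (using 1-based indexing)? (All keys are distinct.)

62

Insert 69:
  append 69 at index 1 → [69] (no swap needed)
Insert 19:
  append 19 at index 2 → [69, 19] (no swap needed)
Insert 34:
  append 34 at index 3 → [69, 19, 34] (no swap needed)
Insert 17:
  append 17 at index 4 → [69, 19, 34, 17] (no swap needed)
Insert 48:
  append 48 at index 5 → [69, 19, 34, 17, 48]
  48 > parent 19 at index 2, swap → [69, 48, 34, 17, 19]
Insert 29:
  append 29 at index 6 → [69, 48, 34, 17, 19, 29] (no swap needed)
Insert 62:
  append 62 at index 7 → [69, 48, 34, 17, 19, 29, 62]
  62 > parent 34 at index 3, swap → [69, 48, 62, 17, 19, 29, 34]
Insert 51:
  append 51 at index 8 → [69, 48, 62, 17, 19, 29, 34, 51]
  51 > parent 17 at index 4, swap → [69, 48, 62, 51, 19, 29, 34, 17]
  51 > parent 48 at index 2, swap → [69, 51, 62, 48, 19, 29, 34, 17]
Insert 81:
  append 81 at index 9 → [69, 51, 62, 48, 19, 29, 34, 17, 81]
  81 > parent 48 at index 4, swap → [69, 51, 62, 81, 19, 29, 34, 17, 48]
  81 > parent 51 at index 2, swap → [69, 81, 62, 51, 19, 29, 34, 17, 48]
  81 > parent 69 at index 1, swap → [81, 69, 62, 51, 19, 29, 34, 17, 48]
resulting array: [81, 69, 62, 51, 19, 29, 34, 17, 48]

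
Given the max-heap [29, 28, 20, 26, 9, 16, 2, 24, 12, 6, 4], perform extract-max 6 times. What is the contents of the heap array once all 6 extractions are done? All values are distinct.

[12, 9, 4, 6, 2]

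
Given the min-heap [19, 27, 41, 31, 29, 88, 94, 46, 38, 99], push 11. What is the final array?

[11, 19, 41, 31, 27, 88, 94, 46, 38, 99, 29]

append 11 at index 10 → [19, 27, 41, 31, 29, 88, 94, 46, 38, 99, 11]
11 < parent 29 at index 4, swap → [19, 27, 41, 31, 11, 88, 94, 46, 38, 99, 29]
11 < parent 27 at index 1, swap → [19, 11, 41, 31, 27, 88, 94, 46, 38, 99, 29]
11 < parent 19 at index 0, swap → [11, 19, 41, 31, 27, 88, 94, 46, 38, 99, 29]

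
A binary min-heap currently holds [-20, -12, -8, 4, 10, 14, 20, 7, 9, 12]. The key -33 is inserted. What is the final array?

[-33, -20, -8, 4, -12, 14, 20, 7, 9, 12, 10]

append -33 at index 10 → [-20, -12, -8, 4, 10, 14, 20, 7, 9, 12, -33]
-33 < parent 10 at index 4, swap → [-20, -12, -8, 4, -33, 14, 20, 7, 9, 12, 10]
-33 < parent -12 at index 1, swap → [-20, -33, -8, 4, -12, 14, 20, 7, 9, 12, 10]
-33 < parent -20 at index 0, swap → [-33, -20, -8, 4, -12, 14, 20, 7, 9, 12, 10]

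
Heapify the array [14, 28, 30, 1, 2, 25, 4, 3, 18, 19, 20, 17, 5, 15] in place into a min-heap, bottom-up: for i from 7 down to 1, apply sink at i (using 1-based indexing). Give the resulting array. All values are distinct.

[1, 2, 4, 3, 14, 5, 15, 28, 18, 19, 20, 17, 25, 30]

sift down from index 7: already satisfies heap property
sift down from index 6:
  25 vs smaller child 5 at index 13, swap → [14, 28, 30, 1, 2, 5, 4, 3, 18, 19, 20, 17, 25, 15]
sift down from index 5: already satisfies heap property
sift down from index 4: already satisfies heap property
sift down from index 3:
  30 vs smaller child 4 at index 7, swap → [14, 28, 4, 1, 2, 5, 30, 3, 18, 19, 20, 17, 25, 15]
  30 vs only child 15 at index 14, swap → [14, 28, 4, 1, 2, 5, 15, 3, 18, 19, 20, 17, 25, 30]
sift down from index 2:
  28 vs smaller child 1 at index 4, swap → [14, 1, 4, 28, 2, 5, 15, 3, 18, 19, 20, 17, 25, 30]
  28 vs smaller child 3 at index 8, swap → [14, 1, 4, 3, 2, 5, 15, 28, 18, 19, 20, 17, 25, 30]
sift down from index 1:
  14 vs smaller child 1 at index 2, swap → [1, 14, 4, 3, 2, 5, 15, 28, 18, 19, 20, 17, 25, 30]
  14 vs smaller child 2 at index 5, swap → [1, 2, 4, 3, 14, 5, 15, 28, 18, 19, 20, 17, 25, 30]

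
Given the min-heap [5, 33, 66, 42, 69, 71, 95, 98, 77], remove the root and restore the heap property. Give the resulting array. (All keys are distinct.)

remove root 5; move last element 77 to root → [77, 33, 66, 42, 69, 71, 95, 98]
77 vs smaller child 33 at index 1, swap → [33, 77, 66, 42, 69, 71, 95, 98]
77 vs smaller child 42 at index 3, swap → [33, 42, 66, 77, 69, 71, 95, 98]

[33, 42, 66, 77, 69, 71, 95, 98]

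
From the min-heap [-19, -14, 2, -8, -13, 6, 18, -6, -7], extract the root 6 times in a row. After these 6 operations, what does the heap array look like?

[2, 6, 18]

extract-min #1 returns -19:
  remove root -19; move last element -7 to root → [-7, -14, 2, -8, -13, 6, 18, -6]
  -7 vs smaller child -14 at index 1, swap → [-14, -7, 2, -8, -13, 6, 18, -6]
  -7 vs smaller child -13 at index 4, swap → [-14, -13, 2, -8, -7, 6, 18, -6]
extract-min #2 returns -14:
  remove root -14; move last element -6 to root → [-6, -13, 2, -8, -7, 6, 18]
  -6 vs smaller child -13 at index 1, swap → [-13, -6, 2, -8, -7, 6, 18]
  -6 vs smaller child -8 at index 3, swap → [-13, -8, 2, -6, -7, 6, 18]
extract-min #3 returns -13:
  remove root -13; move last element 18 to root → [18, -8, 2, -6, -7, 6]
  18 vs smaller child -8 at index 1, swap → [-8, 18, 2, -6, -7, 6]
  18 vs smaller child -7 at index 4, swap → [-8, -7, 2, -6, 18, 6]
extract-min #4 returns -8:
  remove root -8; move last element 6 to root → [6, -7, 2, -6, 18]
  6 vs smaller child -7 at index 1, swap → [-7, 6, 2, -6, 18]
  6 vs smaller child -6 at index 3, swap → [-7, -6, 2, 6, 18]
extract-min #5 returns -7:
  remove root -7; move last element 18 to root → [18, -6, 2, 6]
  18 vs smaller child -6 at index 1, swap → [-6, 18, 2, 6]
  18 vs only child 6 at index 3, swap → [-6, 6, 2, 18]
extract-min #6 returns -6:
  remove root -6; move last element 18 to root → [18, 6, 2]
  18 vs smaller child 2 at index 2, swap → [2, 6, 18]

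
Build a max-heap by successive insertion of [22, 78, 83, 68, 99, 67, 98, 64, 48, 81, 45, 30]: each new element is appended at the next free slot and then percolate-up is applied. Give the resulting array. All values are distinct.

Insert 22:
  append 22 at index 0 → [22] (no swap needed)
Insert 78:
  append 78 at index 1 → [22, 78]
  78 > parent 22 at index 0, swap → [78, 22]
Insert 83:
  append 83 at index 2 → [78, 22, 83]
  83 > parent 78 at index 0, swap → [83, 22, 78]
Insert 68:
  append 68 at index 3 → [83, 22, 78, 68]
  68 > parent 22 at index 1, swap → [83, 68, 78, 22]
Insert 99:
  append 99 at index 4 → [83, 68, 78, 22, 99]
  99 > parent 68 at index 1, swap → [83, 99, 78, 22, 68]
  99 > parent 83 at index 0, swap → [99, 83, 78, 22, 68]
Insert 67:
  append 67 at index 5 → [99, 83, 78, 22, 68, 67] (no swap needed)
Insert 98:
  append 98 at index 6 → [99, 83, 78, 22, 68, 67, 98]
  98 > parent 78 at index 2, swap → [99, 83, 98, 22, 68, 67, 78]
Insert 64:
  append 64 at index 7 → [99, 83, 98, 22, 68, 67, 78, 64]
  64 > parent 22 at index 3, swap → [99, 83, 98, 64, 68, 67, 78, 22]
Insert 48:
  append 48 at index 8 → [99, 83, 98, 64, 68, 67, 78, 22, 48] (no swap needed)
Insert 81:
  append 81 at index 9 → [99, 83, 98, 64, 68, 67, 78, 22, 48, 81]
  81 > parent 68 at index 4, swap → [99, 83, 98, 64, 81, 67, 78, 22, 48, 68]
Insert 45:
  append 45 at index 10 → [99, 83, 98, 64, 81, 67, 78, 22, 48, 68, 45] (no swap needed)
Insert 30:
  append 30 at index 11 → [99, 83, 98, 64, 81, 67, 78, 22, 48, 68, 45, 30] (no swap needed)

[99, 83, 98, 64, 81, 67, 78, 22, 48, 68, 45, 30]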